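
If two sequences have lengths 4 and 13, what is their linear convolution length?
Linear/full convolution length: m + n - 1 = 4 + 13 - 1 = 16

16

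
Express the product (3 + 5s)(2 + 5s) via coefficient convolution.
Ascending coefficients: a = [3, 5], b = [2, 5]. c[0] = 3×2 = 6; c[1] = 3×5 + 5×2 = 25; c[2] = 5×5 = 25. Result coefficients: [6, 25, 25] → 6 + 25s + 25s^2

6 + 25s + 25s^2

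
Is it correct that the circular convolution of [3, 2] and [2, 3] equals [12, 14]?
Recompute circular convolution of [3, 2] and [2, 3]: y[0] = 3×2 + 2×3 = 12; y[1] = 3×3 + 2×2 = 13 → [12, 13]. Compare to given [12, 14]: they differ at index 1: given 14, correct 13, so answer: No

No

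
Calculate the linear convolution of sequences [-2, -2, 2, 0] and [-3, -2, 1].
y[0] = -2×-3 = 6; y[1] = -2×-2 + -2×-3 = 10; y[2] = -2×1 + -2×-2 + 2×-3 = -4; y[3] = -2×1 + 2×-2 + 0×-3 = -6; y[4] = 2×1 + 0×-2 = 2; y[5] = 0×1 = 0

[6, 10, -4, -6, 2, 0]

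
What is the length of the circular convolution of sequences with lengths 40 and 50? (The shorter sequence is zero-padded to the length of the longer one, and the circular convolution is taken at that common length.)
Circular convolution (zero-padding the shorter input) has length max(m, n) = max(40, 50) = 50

50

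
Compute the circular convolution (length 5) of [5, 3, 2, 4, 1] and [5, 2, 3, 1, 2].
Use y[k] = Σ_j a[j]·b[(k-j) mod 5]. y[0] = 5×5 + 3×2 + 2×1 + 4×3 + 1×2 = 47; y[1] = 5×2 + 3×5 + 2×2 + 4×1 + 1×3 = 36; y[2] = 5×3 + 3×2 + 2×5 + 4×2 + 1×1 = 40; y[3] = 5×1 + 3×3 + 2×2 + 4×5 + 1×2 = 40; y[4] = 5×2 + 3×1 + 2×3 + 4×2 + 1×5 = 32. Result: [47, 36, 40, 40, 32]

[47, 36, 40, 40, 32]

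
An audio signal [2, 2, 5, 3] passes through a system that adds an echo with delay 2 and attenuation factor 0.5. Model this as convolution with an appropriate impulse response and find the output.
Direct-path + delayed-attenuated-path model → impulse response h = [1, 0, 0.5] (1 at lag 0, 0.5 at lag 2). Output y[n] = x[n] + 0.5·x[n - 2] (with x[n] = 0 outside 0..3): y[0] = 2 + 0.5×0 = 2; y[1] = 2 + 0.5×0 = 2; y[2] = 5 + 0.5×2 = 6.0; y[3] = 3 + 0.5×2 = 4.0; y[4] = 0 + 0.5×5 = 2.5; y[5] = 0 + 0.5×3 = 1.5. So y = [2, 2, 6.0, 4.0, 2.5, 1.5]

[2, 2, 6.0, 4.0, 2.5, 1.5]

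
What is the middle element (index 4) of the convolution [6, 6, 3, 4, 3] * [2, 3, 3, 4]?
Use y[k] = Σ_i a[i]·b[k-i] at k=4. y[4] = 6×4 + 3×3 + 4×3 + 3×2 = 51

51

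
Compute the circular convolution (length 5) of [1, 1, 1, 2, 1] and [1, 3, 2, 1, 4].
Use y[k] = Σ_j x[j]·h[(k-j) mod 5]. y[0] = 1×1 + 1×4 + 1×1 + 2×2 + 1×3 = 13; y[1] = 1×3 + 1×1 + 1×4 + 2×1 + 1×2 = 12; y[2] = 1×2 + 1×3 + 1×1 + 2×4 + 1×1 = 15; y[3] = 1×1 + 1×2 + 1×3 + 2×1 + 1×4 = 12; y[4] = 1×4 + 1×1 + 1×2 + 2×3 + 1×1 = 14. Result: [13, 12, 15, 12, 14]

[13, 12, 15, 12, 14]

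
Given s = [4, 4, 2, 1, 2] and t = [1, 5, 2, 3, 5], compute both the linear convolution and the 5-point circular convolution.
Linear: y_lin[0] = 4×1 = 4; y_lin[1] = 4×5 + 4×1 = 24; y_lin[2] = 4×2 + 4×5 + 2×1 = 30; y_lin[3] = 4×3 + 4×2 + 2×5 + 1×1 = 31; y_lin[4] = 4×5 + 4×3 + 2×2 + 1×5 + 2×1 = 43; y_lin[5] = 4×5 + 2×3 + 1×2 + 2×5 = 38; y_lin[6] = 2×5 + 1×3 + 2×2 = 17; y_lin[7] = 1×5 + 2×3 = 11; y_lin[8] = 2×5 = 10 → [4, 24, 30, 31, 43, 38, 17, 11, 10]. Circular (length 5): y[0] = 4×1 + 4×5 + 2×3 + 1×2 + 2×5 = 42; y[1] = 4×5 + 4×1 + 2×5 + 1×3 + 2×2 = 41; y[2] = 4×2 + 4×5 + 2×1 + 1×5 + 2×3 = 41; y[3] = 4×3 + 4×2 + 2×5 + 1×1 + 2×5 = 41; y[4] = 4×5 + 4×3 + 2×2 + 1×5 + 2×1 = 43 → [42, 41, 41, 41, 43]

Linear: [4, 24, 30, 31, 43, 38, 17, 11, 10], Circular: [42, 41, 41, 41, 43]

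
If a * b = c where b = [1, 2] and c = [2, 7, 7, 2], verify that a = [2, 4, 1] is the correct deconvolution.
Forward-compute [2, 4, 1] * [1, 2]: c[0] = 2×1 = 2; c[1] = 2×2 + 4×1 = 8; c[2] = 4×2 + 1×1 = 9; c[3] = 1×2 = 2 → [2, 8, 9, 2]. Does not match given c = [2, 7, 7, 2].

Not verified. [2, 4, 1] * [1, 2] = [2, 8, 9, 2], which differs from [2, 7, 7, 2] at index 1.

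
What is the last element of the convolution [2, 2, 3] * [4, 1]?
Use y[k] = Σ_i a[i]·b[k-i] at k=3. y[3] = 3×1 = 3

3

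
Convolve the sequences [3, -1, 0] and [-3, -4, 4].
y[0] = 3×-3 = -9; y[1] = 3×-4 + -1×-3 = -9; y[2] = 3×4 + -1×-4 + 0×-3 = 16; y[3] = -1×4 + 0×-4 = -4; y[4] = 0×4 = 0

[-9, -9, 16, -4, 0]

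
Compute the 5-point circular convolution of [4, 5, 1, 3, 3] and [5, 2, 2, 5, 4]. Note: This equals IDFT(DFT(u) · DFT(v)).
Either evaluate y[k] = Σ_j u[j]·v[(k-j) mod 5] directly, or use IDFT(DFT(u) · DFT(v)). y[0] = 4×5 + 5×4 + 1×5 + 3×2 + 3×2 = 57; y[1] = 4×2 + 5×5 + 1×4 + 3×5 + 3×2 = 58; y[2] = 4×2 + 5×2 + 1×5 + 3×4 + 3×5 = 50; y[3] = 4×5 + 5×2 + 1×2 + 3×5 + 3×4 = 59; y[4] = 4×4 + 5×5 + 1×2 + 3×2 + 3×5 = 64. Result: [57, 58, 50, 59, 64]

[57, 58, 50, 59, 64]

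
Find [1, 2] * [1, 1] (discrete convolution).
y[0] = 1×1 = 1; y[1] = 1×1 + 2×1 = 3; y[2] = 2×1 = 2

[1, 3, 2]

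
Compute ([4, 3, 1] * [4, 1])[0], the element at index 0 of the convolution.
Use y[k] = Σ_i a[i]·b[k-i] at k=0. y[0] = 4×4 = 16

16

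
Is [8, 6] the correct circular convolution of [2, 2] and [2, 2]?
Recompute circular convolution of [2, 2] and [2, 2]: y[0] = 2×2 + 2×2 = 8; y[1] = 2×2 + 2×2 = 8 → [8, 8]. Compare to given [8, 6]: they differ at index 1: given 6, correct 8, so answer: No

No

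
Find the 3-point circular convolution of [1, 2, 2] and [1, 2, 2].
Use y[k] = Σ_j f[j]·g[(k-j) mod 3]. y[0] = 1×1 + 2×2 + 2×2 = 9; y[1] = 1×2 + 2×1 + 2×2 = 8; y[2] = 1×2 + 2×2 + 2×1 = 8. Result: [9, 8, 8]

[9, 8, 8]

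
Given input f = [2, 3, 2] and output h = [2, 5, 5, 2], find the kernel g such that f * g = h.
Output length 4 = len(f) + len(g) - 1 ⇒ len(g) = 2. Solve g forward using g[k] = (h[k] - Σ_{i≥1} f[i]·g[k-i]) / f[0]: g[0] = h[0] / f[0] = 2 / 2 = 1; g[1] = (h[1] - 3×1) / f[0] = (5 - 3×1) / 2 = 1. So g = [1, 1]. Forward-check [2, 3, 2] * [1, 1]: h[0] = 2×1 = 2; h[1] = 2×1 + 3×1 = 5; h[2] = 3×1 + 2×1 = 5; h[3] = 2×1 = 2 → [2, 5, 5, 2] ✓

[1, 1]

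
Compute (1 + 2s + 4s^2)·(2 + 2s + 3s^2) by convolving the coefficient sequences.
Ascending coefficients: a = [1, 2, 4], b = [2, 2, 3]. c[0] = 1×2 = 2; c[1] = 1×2 + 2×2 = 6; c[2] = 1×3 + 2×2 + 4×2 = 15; c[3] = 2×3 + 4×2 = 14; c[4] = 4×3 = 12. Result coefficients: [2, 6, 15, 14, 12] → 2 + 6s + 15s^2 + 14s^3 + 12s^4

2 + 6s + 15s^2 + 14s^3 + 12s^4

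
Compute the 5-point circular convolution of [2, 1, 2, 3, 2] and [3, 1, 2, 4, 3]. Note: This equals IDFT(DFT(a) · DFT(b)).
Either evaluate y[k] = Σ_j a[j]·b[(k-j) mod 5] directly, or use IDFT(DFT(a) · DFT(b)). y[0] = 2×3 + 1×3 + 2×4 + 3×2 + 2×1 = 25; y[1] = 2×1 + 1×3 + 2×3 + 3×4 + 2×2 = 27; y[2] = 2×2 + 1×1 + 2×3 + 3×3 + 2×4 = 28; y[3] = 2×4 + 1×2 + 2×1 + 3×3 + 2×3 = 27; y[4] = 2×3 + 1×4 + 2×2 + 3×1 + 2×3 = 23. Result: [25, 27, 28, 27, 23]

[25, 27, 28, 27, 23]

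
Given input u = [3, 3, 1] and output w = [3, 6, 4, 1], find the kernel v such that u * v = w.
Output length 4 = len(u) + len(v) - 1 ⇒ len(v) = 2. Solve v forward using v[k] = (w[k] - Σ_{i≥1} u[i]·v[k-i]) / u[0]: v[0] = w[0] / u[0] = 3 / 3 = 1; v[1] = (w[1] - 3×1) / u[0] = (6 - 3×1) / 3 = 1. So v = [1, 1]. Forward-check [3, 3, 1] * [1, 1]: w[0] = 3×1 = 3; w[1] = 3×1 + 3×1 = 6; w[2] = 3×1 + 1×1 = 4; w[3] = 1×1 = 1 → [3, 6, 4, 1] ✓

[1, 1]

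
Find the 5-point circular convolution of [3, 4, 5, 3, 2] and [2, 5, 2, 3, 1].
Use y[k] = Σ_j a[j]·b[(k-j) mod 5]. y[0] = 3×2 + 4×1 + 5×3 + 3×2 + 2×5 = 41; y[1] = 3×5 + 4×2 + 5×1 + 3×3 + 2×2 = 41; y[2] = 3×2 + 4×5 + 5×2 + 3×1 + 2×3 = 45; y[3] = 3×3 + 4×2 + 5×5 + 3×2 + 2×1 = 50; y[4] = 3×1 + 4×3 + 5×2 + 3×5 + 2×2 = 44. Result: [41, 41, 45, 50, 44]

[41, 41, 45, 50, 44]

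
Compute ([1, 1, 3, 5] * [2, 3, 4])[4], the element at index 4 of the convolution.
Use y[k] = Σ_i a[i]·b[k-i] at k=4. y[4] = 3×4 + 5×3 = 27

27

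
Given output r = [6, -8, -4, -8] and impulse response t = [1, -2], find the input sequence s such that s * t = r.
Deconvolve r=[6, -8, -4, -8] by t=[1, -2]. Since t[0]=1, solve forward: s[0] = r[0] / 1 = 6; s[1] = (r[1] - 6×-2) / 1 = 4; s[2] = (r[2] - 4×-2) / 1 = 4. So s = [6, 4, 4]. Check by forward convolution: r[0] = 6×1 = 6; r[1] = 6×-2 + 4×1 = -8; r[2] = 4×-2 + 4×1 = -4; r[3] = 4×-2 = -8

[6, 4, 4]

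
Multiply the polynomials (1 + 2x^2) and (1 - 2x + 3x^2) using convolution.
Ascending coefficients: a = [1, 0, 2], b = [1, -2, 3]. c[0] = 1×1 = 1; c[1] = 1×-2 + 0×1 = -2; c[2] = 1×3 + 0×-2 + 2×1 = 5; c[3] = 0×3 + 2×-2 = -4; c[4] = 2×3 = 6. Result coefficients: [1, -2, 5, -4, 6] → 1 - 2x + 5x^2 - 4x^3 + 6x^4

1 - 2x + 5x^2 - 4x^3 + 6x^4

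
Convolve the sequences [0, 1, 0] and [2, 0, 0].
y[0] = 0×2 = 0; y[1] = 0×0 + 1×2 = 2; y[2] = 0×0 + 1×0 + 0×2 = 0; y[3] = 1×0 + 0×0 = 0; y[4] = 0×0 = 0

[0, 2, 0, 0, 0]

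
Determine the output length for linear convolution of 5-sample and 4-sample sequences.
Linear/full convolution length: m + n - 1 = 5 + 4 - 1 = 8

8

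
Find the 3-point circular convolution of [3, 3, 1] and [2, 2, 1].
Use y[k] = Σ_j f[j]·g[(k-j) mod 3]. y[0] = 3×2 + 3×1 + 1×2 = 11; y[1] = 3×2 + 3×2 + 1×1 = 13; y[2] = 3×1 + 3×2 + 1×2 = 11. Result: [11, 13, 11]

[11, 13, 11]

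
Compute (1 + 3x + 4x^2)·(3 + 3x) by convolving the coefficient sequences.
Ascending coefficients: a = [1, 3, 4], b = [3, 3]. c[0] = 1×3 = 3; c[1] = 1×3 + 3×3 = 12; c[2] = 3×3 + 4×3 = 21; c[3] = 4×3 = 12. Result coefficients: [3, 12, 21, 12] → 3 + 12x + 21x^2 + 12x^3

3 + 12x + 21x^2 + 12x^3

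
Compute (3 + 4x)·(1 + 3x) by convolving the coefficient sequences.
Ascending coefficients: a = [3, 4], b = [1, 3]. c[0] = 3×1 = 3; c[1] = 3×3 + 4×1 = 13; c[2] = 4×3 = 12. Result coefficients: [3, 13, 12] → 3 + 13x + 12x^2

3 + 13x + 12x^2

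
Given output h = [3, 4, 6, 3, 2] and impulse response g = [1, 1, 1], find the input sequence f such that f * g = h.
Deconvolve h=[3, 4, 6, 3, 2] by g=[1, 1, 1]. Since g[0]=1, solve forward: f[0] = h[0] / 1 = 3; f[1] = (h[1] - 3×1) / 1 = 1; f[2] = (h[2] - 1×1 - 3×1) / 1 = 2. So f = [3, 1, 2]. Check by forward convolution: h[0] = 3×1 = 3; h[1] = 3×1 + 1×1 = 4; h[2] = 3×1 + 1×1 + 2×1 = 6; h[3] = 1×1 + 2×1 = 3; h[4] = 2×1 = 2

[3, 1, 2]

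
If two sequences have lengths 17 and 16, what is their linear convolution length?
Linear/full convolution length: m + n - 1 = 17 + 16 - 1 = 32

32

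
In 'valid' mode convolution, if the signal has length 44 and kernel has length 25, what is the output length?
'Valid' mode counts only positions where the kernel fully overlaps the signal: m - n + 1 = 44 - 25 + 1 = 20

20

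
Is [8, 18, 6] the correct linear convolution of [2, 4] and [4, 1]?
Recompute linear convolution of [2, 4] and [4, 1]: y[0] = 2×4 = 8; y[1] = 2×1 + 4×4 = 18; y[2] = 4×1 = 4 → [8, 18, 4]. Compare to given [8, 18, 6]: they differ at index 2: given 6, correct 4, so answer: No

No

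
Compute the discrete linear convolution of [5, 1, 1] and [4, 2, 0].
y[0] = 5×4 = 20; y[1] = 5×2 + 1×4 = 14; y[2] = 5×0 + 1×2 + 1×4 = 6; y[3] = 1×0 + 1×2 = 2; y[4] = 1×0 = 0

[20, 14, 6, 2, 0]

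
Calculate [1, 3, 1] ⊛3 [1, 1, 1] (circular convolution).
Use y[k] = Σ_j a[j]·b[(k-j) mod 3]. y[0] = 1×1 + 3×1 + 1×1 = 5; y[1] = 1×1 + 3×1 + 1×1 = 5; y[2] = 1×1 + 3×1 + 1×1 = 5. Result: [5, 5, 5]

[5, 5, 5]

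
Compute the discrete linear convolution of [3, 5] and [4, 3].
y[0] = 3×4 = 12; y[1] = 3×3 + 5×4 = 29; y[2] = 5×3 = 15

[12, 29, 15]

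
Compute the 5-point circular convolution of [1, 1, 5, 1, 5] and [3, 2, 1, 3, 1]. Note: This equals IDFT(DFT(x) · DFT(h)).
Either evaluate y[k] = Σ_j x[j]·h[(k-j) mod 5] directly, or use IDFT(DFT(x) · DFT(h)). y[0] = 1×3 + 1×1 + 5×3 + 1×1 + 5×2 = 30; y[1] = 1×2 + 1×3 + 5×1 + 1×3 + 5×1 = 18; y[2] = 1×1 + 1×2 + 5×3 + 1×1 + 5×3 = 34; y[3] = 1×3 + 1×1 + 5×2 + 1×3 + 5×1 = 22; y[4] = 1×1 + 1×3 + 5×1 + 1×2 + 5×3 = 26. Result: [30, 18, 34, 22, 26]

[30, 18, 34, 22, 26]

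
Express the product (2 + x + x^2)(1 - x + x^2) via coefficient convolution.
Ascending coefficients: a = [2, 1, 1], b = [1, -1, 1]. c[0] = 2×1 = 2; c[1] = 2×-1 + 1×1 = -1; c[2] = 2×1 + 1×-1 + 1×1 = 2; c[3] = 1×1 + 1×-1 = 0; c[4] = 1×1 = 1. Result coefficients: [2, -1, 2, 0, 1] → 2 - x + 2x^2 + x^4

2 - x + 2x^2 + x^4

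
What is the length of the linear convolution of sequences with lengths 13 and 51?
Linear/full convolution length: m + n - 1 = 13 + 51 - 1 = 63

63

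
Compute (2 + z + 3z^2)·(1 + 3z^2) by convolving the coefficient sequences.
Ascending coefficients: a = [2, 1, 3], b = [1, 0, 3]. c[0] = 2×1 = 2; c[1] = 2×0 + 1×1 = 1; c[2] = 2×3 + 1×0 + 3×1 = 9; c[3] = 1×3 + 3×0 = 3; c[4] = 3×3 = 9. Result coefficients: [2, 1, 9, 3, 9] → 2 + z + 9z^2 + 3z^3 + 9z^4

2 + z + 9z^2 + 3z^3 + 9z^4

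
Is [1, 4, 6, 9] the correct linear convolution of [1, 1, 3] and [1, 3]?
Recompute linear convolution of [1, 1, 3] and [1, 3]: y[0] = 1×1 = 1; y[1] = 1×3 + 1×1 = 4; y[2] = 1×3 + 3×1 = 6; y[3] = 3×3 = 9 → [1, 4, 6, 9]. Given [1, 4, 6, 9] matches, so answer: Yes

Yes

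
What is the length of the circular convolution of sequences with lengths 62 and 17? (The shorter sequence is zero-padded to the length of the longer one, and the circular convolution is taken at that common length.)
Circular convolution (zero-padding the shorter input) has length max(m, n) = max(62, 17) = 62

62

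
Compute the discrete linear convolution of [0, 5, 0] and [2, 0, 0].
y[0] = 0×2 = 0; y[1] = 0×0 + 5×2 = 10; y[2] = 0×0 + 5×0 + 0×2 = 0; y[3] = 5×0 + 0×0 = 0; y[4] = 0×0 = 0

[0, 10, 0, 0, 0]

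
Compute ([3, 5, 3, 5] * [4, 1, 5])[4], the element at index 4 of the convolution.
Use y[k] = Σ_i a[i]·b[k-i] at k=4. y[4] = 3×5 + 5×1 = 20

20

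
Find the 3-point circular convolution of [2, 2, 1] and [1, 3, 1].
Use y[k] = Σ_j u[j]·v[(k-j) mod 3]. y[0] = 2×1 + 2×1 + 1×3 = 7; y[1] = 2×3 + 2×1 + 1×1 = 9; y[2] = 2×1 + 2×3 + 1×1 = 9. Result: [7, 9, 9]

[7, 9, 9]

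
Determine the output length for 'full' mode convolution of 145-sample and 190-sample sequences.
Linear/full convolution length: m + n - 1 = 145 + 190 - 1 = 334

334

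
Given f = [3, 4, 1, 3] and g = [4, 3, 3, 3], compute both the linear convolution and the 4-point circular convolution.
Linear: y_lin[0] = 3×4 = 12; y_lin[1] = 3×3 + 4×4 = 25; y_lin[2] = 3×3 + 4×3 + 1×4 = 25; y_lin[3] = 3×3 + 4×3 + 1×3 + 3×4 = 36; y_lin[4] = 4×3 + 1×3 + 3×3 = 24; y_lin[5] = 1×3 + 3×3 = 12; y_lin[6] = 3×3 = 9 → [12, 25, 25, 36, 24, 12, 9]. Circular (length 4): y[0] = 3×4 + 4×3 + 1×3 + 3×3 = 36; y[1] = 3×3 + 4×4 + 1×3 + 3×3 = 37; y[2] = 3×3 + 4×3 + 1×4 + 3×3 = 34; y[3] = 3×3 + 4×3 + 1×3 + 3×4 = 36 → [36, 37, 34, 36]

Linear: [12, 25, 25, 36, 24, 12, 9], Circular: [36, 37, 34, 36]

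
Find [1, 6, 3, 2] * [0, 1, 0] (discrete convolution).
y[0] = 1×0 = 0; y[1] = 1×1 + 6×0 = 1; y[2] = 1×0 + 6×1 + 3×0 = 6; y[3] = 6×0 + 3×1 + 2×0 = 3; y[4] = 3×0 + 2×1 = 2; y[5] = 2×0 = 0

[0, 1, 6, 3, 2, 0]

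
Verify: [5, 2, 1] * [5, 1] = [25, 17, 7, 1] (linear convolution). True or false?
Recompute linear convolution of [5, 2, 1] and [5, 1]: y[0] = 5×5 = 25; y[1] = 5×1 + 2×5 = 15; y[2] = 2×1 + 1×5 = 7; y[3] = 1×1 = 1 → [25, 15, 7, 1]. Compare to given [25, 17, 7, 1]: they differ at index 1: given 17, correct 15, so answer: No

No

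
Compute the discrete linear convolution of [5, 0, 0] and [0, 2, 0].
y[0] = 5×0 = 0; y[1] = 5×2 + 0×0 = 10; y[2] = 5×0 + 0×2 + 0×0 = 0; y[3] = 0×0 + 0×2 = 0; y[4] = 0×0 = 0

[0, 10, 0, 0, 0]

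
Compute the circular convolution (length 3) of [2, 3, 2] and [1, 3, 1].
Use y[k] = Σ_j s[j]·t[(k-j) mod 3]. y[0] = 2×1 + 3×1 + 2×3 = 11; y[1] = 2×3 + 3×1 + 2×1 = 11; y[2] = 2×1 + 3×3 + 2×1 = 13. Result: [11, 11, 13]

[11, 11, 13]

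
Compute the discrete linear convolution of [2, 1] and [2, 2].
y[0] = 2×2 = 4; y[1] = 2×2 + 1×2 = 6; y[2] = 1×2 = 2

[4, 6, 2]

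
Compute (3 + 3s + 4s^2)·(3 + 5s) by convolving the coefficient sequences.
Ascending coefficients: a = [3, 3, 4], b = [3, 5]. c[0] = 3×3 = 9; c[1] = 3×5 + 3×3 = 24; c[2] = 3×5 + 4×3 = 27; c[3] = 4×5 = 20. Result coefficients: [9, 24, 27, 20] → 9 + 24s + 27s^2 + 20s^3

9 + 24s + 27s^2 + 20s^3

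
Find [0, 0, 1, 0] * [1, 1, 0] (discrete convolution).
y[0] = 0×1 = 0; y[1] = 0×1 + 0×1 = 0; y[2] = 0×0 + 0×1 + 1×1 = 1; y[3] = 0×0 + 1×1 + 0×1 = 1; y[4] = 1×0 + 0×1 = 0; y[5] = 0×0 = 0

[0, 0, 1, 1, 0, 0]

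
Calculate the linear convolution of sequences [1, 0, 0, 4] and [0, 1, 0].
y[0] = 1×0 = 0; y[1] = 1×1 + 0×0 = 1; y[2] = 1×0 + 0×1 + 0×0 = 0; y[3] = 0×0 + 0×1 + 4×0 = 0; y[4] = 0×0 + 4×1 = 4; y[5] = 4×0 = 0

[0, 1, 0, 0, 4, 0]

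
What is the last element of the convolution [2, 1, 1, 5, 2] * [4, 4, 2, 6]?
Use y[k] = Σ_i a[i]·b[k-i] at k=7. y[7] = 2×6 = 12

12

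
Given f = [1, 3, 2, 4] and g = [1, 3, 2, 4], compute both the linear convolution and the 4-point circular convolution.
Linear: y_lin[0] = 1×1 = 1; y_lin[1] = 1×3 + 3×1 = 6; y_lin[2] = 1×2 + 3×3 + 2×1 = 13; y_lin[3] = 1×4 + 3×2 + 2×3 + 4×1 = 20; y_lin[4] = 3×4 + 2×2 + 4×3 = 28; y_lin[5] = 2×4 + 4×2 = 16; y_lin[6] = 4×4 = 16 → [1, 6, 13, 20, 28, 16, 16]. Circular (length 4): y[0] = 1×1 + 3×4 + 2×2 + 4×3 = 29; y[1] = 1×3 + 3×1 + 2×4 + 4×2 = 22; y[2] = 1×2 + 3×3 + 2×1 + 4×4 = 29; y[3] = 1×4 + 3×2 + 2×3 + 4×1 = 20 → [29, 22, 29, 20]

Linear: [1, 6, 13, 20, 28, 16, 16], Circular: [29, 22, 29, 20]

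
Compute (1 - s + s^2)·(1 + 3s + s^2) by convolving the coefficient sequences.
Ascending coefficients: a = [1, -1, 1], b = [1, 3, 1]. c[0] = 1×1 = 1; c[1] = 1×3 + -1×1 = 2; c[2] = 1×1 + -1×3 + 1×1 = -1; c[3] = -1×1 + 1×3 = 2; c[4] = 1×1 = 1. Result coefficients: [1, 2, -1, 2, 1] → 1 + 2s - s^2 + 2s^3 + s^4

1 + 2s - s^2 + 2s^3 + s^4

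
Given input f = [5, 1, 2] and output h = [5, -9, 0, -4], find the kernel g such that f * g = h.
Output length 4 = len(f) + len(g) - 1 ⇒ len(g) = 2. Solve g forward using g[k] = (h[k] - Σ_{i≥1} f[i]·g[k-i]) / f[0]: g[0] = h[0] / f[0] = 5 / 5 = 1; g[1] = (h[1] - 1×1) / f[0] = (-9 - 1×1) / 5 = -2. So g = [1, -2]. Forward-check [5, 1, 2] * [1, -2]: h[0] = 5×1 = 5; h[1] = 5×-2 + 1×1 = -9; h[2] = 1×-2 + 2×1 = 0; h[3] = 2×-2 = -4 → [5, -9, 0, -4] ✓

[1, -2]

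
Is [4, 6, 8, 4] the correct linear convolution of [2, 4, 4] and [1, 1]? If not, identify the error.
Recompute linear convolution of [2, 4, 4] and [1, 1]: y[0] = 2×1 = 2; y[1] = 2×1 + 4×1 = 6; y[2] = 4×1 + 4×1 = 8; y[3] = 4×1 = 4 → [2, 6, 8, 4]. Compare to given [4, 6, 8, 4]: they differ at index 0: given 4, correct 2, so answer: No

No. Error at index 0: given 4, correct 2.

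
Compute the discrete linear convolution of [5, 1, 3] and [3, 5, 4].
y[0] = 5×3 = 15; y[1] = 5×5 + 1×3 = 28; y[2] = 5×4 + 1×5 + 3×3 = 34; y[3] = 1×4 + 3×5 = 19; y[4] = 3×4 = 12

[15, 28, 34, 19, 12]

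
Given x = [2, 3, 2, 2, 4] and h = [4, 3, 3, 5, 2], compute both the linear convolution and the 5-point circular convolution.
Linear: y_lin[0] = 2×4 = 8; y_lin[1] = 2×3 + 3×4 = 18; y_lin[2] = 2×3 + 3×3 + 2×4 = 23; y_lin[3] = 2×5 + 3×3 + 2×3 + 2×4 = 33; y_lin[4] = 2×2 + 3×5 + 2×3 + 2×3 + 4×4 = 47; y_lin[5] = 3×2 + 2×5 + 2×3 + 4×3 = 34; y_lin[6] = 2×2 + 2×5 + 4×3 = 26; y_lin[7] = 2×2 + 4×5 = 24; y_lin[8] = 4×2 = 8 → [8, 18, 23, 33, 47, 34, 26, 24, 8]. Circular (length 5): y[0] = 2×4 + 3×2 + 2×5 + 2×3 + 4×3 = 42; y[1] = 2×3 + 3×4 + 2×2 + 2×5 + 4×3 = 44; y[2] = 2×3 + 3×3 + 2×4 + 2×2 + 4×5 = 47; y[3] = 2×5 + 3×3 + 2×3 + 2×4 + 4×2 = 41; y[4] = 2×2 + 3×5 + 2×3 + 2×3 + 4×4 = 47 → [42, 44, 47, 41, 47]

Linear: [8, 18, 23, 33, 47, 34, 26, 24, 8], Circular: [42, 44, 47, 41, 47]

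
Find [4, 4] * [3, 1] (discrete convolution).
y[0] = 4×3 = 12; y[1] = 4×1 + 4×3 = 16; y[2] = 4×1 = 4

[12, 16, 4]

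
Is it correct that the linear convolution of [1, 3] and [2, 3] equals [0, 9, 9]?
Recompute linear convolution of [1, 3] and [2, 3]: y[0] = 1×2 = 2; y[1] = 1×3 + 3×2 = 9; y[2] = 3×3 = 9 → [2, 9, 9]. Compare to given [0, 9, 9]: they differ at index 0: given 0, correct 2, so answer: No

No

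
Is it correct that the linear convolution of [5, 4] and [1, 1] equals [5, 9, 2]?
Recompute linear convolution of [5, 4] and [1, 1]: y[0] = 5×1 = 5; y[1] = 5×1 + 4×1 = 9; y[2] = 4×1 = 4 → [5, 9, 4]. Compare to given [5, 9, 2]: they differ at index 2: given 2, correct 4, so answer: No

No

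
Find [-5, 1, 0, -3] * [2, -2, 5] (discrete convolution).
y[0] = -5×2 = -10; y[1] = -5×-2 + 1×2 = 12; y[2] = -5×5 + 1×-2 + 0×2 = -27; y[3] = 1×5 + 0×-2 + -3×2 = -1; y[4] = 0×5 + -3×-2 = 6; y[5] = -3×5 = -15

[-10, 12, -27, -1, 6, -15]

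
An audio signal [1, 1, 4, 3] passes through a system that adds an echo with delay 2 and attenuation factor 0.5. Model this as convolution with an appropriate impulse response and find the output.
Direct-path + delayed-attenuated-path model → impulse response h = [1, 0, 0.5] (1 at lag 0, 0.5 at lag 2). Output y[n] = x[n] + 0.5·x[n - 2] (with x[n] = 0 outside 0..3): y[0] = 1 + 0.5×0 = 1; y[1] = 1 + 0.5×0 = 1; y[2] = 4 + 0.5×1 = 4.5; y[3] = 3 + 0.5×1 = 3.5; y[4] = 0 + 0.5×4 = 2.0; y[5] = 0 + 0.5×3 = 1.5. So y = [1, 1, 4.5, 3.5, 2.0, 1.5]

[1, 1, 4.5, 3.5, 2.0, 1.5]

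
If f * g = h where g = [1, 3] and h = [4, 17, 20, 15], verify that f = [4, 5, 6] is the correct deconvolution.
Forward-compute [4, 5, 6] * [1, 3]: h[0] = 4×1 = 4; h[1] = 4×3 + 5×1 = 17; h[2] = 5×3 + 6×1 = 21; h[3] = 6×3 = 18 → [4, 17, 21, 18]. Does not match given h = [4, 17, 20, 15].

Not verified. [4, 5, 6] * [1, 3] = [4, 17, 21, 18], which differs from [4, 17, 20, 15] at index 2.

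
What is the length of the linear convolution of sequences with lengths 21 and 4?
Linear/full convolution length: m + n - 1 = 21 + 4 - 1 = 24

24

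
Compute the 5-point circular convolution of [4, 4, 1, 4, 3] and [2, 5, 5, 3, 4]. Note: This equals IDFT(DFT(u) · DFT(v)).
Either evaluate y[k] = Σ_j u[j]·v[(k-j) mod 5] directly, or use IDFT(DFT(u) · DFT(v)). y[0] = 4×2 + 4×4 + 1×3 + 4×5 + 3×5 = 62; y[1] = 4×5 + 4×2 + 1×4 + 4×3 + 3×5 = 59; y[2] = 4×5 + 4×5 + 1×2 + 4×4 + 3×3 = 67; y[3] = 4×3 + 4×5 + 1×5 + 4×2 + 3×4 = 57; y[4] = 4×4 + 4×3 + 1×5 + 4×5 + 3×2 = 59. Result: [62, 59, 67, 57, 59]

[62, 59, 67, 57, 59]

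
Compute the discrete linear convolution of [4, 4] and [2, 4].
y[0] = 4×2 = 8; y[1] = 4×4 + 4×2 = 24; y[2] = 4×4 = 16

[8, 24, 16]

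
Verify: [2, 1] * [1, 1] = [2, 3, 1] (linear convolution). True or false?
Recompute linear convolution of [2, 1] and [1, 1]: y[0] = 2×1 = 2; y[1] = 2×1 + 1×1 = 3; y[2] = 1×1 = 1 → [2, 3, 1]. Given [2, 3, 1] matches, so answer: Yes

Yes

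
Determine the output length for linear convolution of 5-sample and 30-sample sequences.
Linear/full convolution length: m + n - 1 = 5 + 30 - 1 = 34

34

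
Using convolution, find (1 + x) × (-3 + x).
Ascending coefficients: a = [1, 1], b = [-3, 1]. c[0] = 1×-3 = -3; c[1] = 1×1 + 1×-3 = -2; c[2] = 1×1 = 1. Result coefficients: [-3, -2, 1] → -3 - 2x + x^2

-3 - 2x + x^2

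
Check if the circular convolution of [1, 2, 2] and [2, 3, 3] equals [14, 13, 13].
Recompute circular convolution of [1, 2, 2] and [2, 3, 3]: y[0] = 1×2 + 2×3 + 2×3 = 14; y[1] = 1×3 + 2×2 + 2×3 = 13; y[2] = 1×3 + 2×3 + 2×2 = 13 → [14, 13, 13]. Given [14, 13, 13] matches, so answer: Yes

Yes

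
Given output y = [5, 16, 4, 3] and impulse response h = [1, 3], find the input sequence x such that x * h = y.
Deconvolve y=[5, 16, 4, 3] by h=[1, 3]. Since h[0]=1, solve forward: x[0] = y[0] / 1 = 5; x[1] = (y[1] - 5×3) / 1 = 1; x[2] = (y[2] - 1×3) / 1 = 1. So x = [5, 1, 1]. Check by forward convolution: y[0] = 5×1 = 5; y[1] = 5×3 + 1×1 = 16; y[2] = 1×3 + 1×1 = 4; y[3] = 1×3 = 3

[5, 1, 1]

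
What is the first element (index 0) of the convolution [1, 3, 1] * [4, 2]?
Use y[k] = Σ_i a[i]·b[k-i] at k=0. y[0] = 1×4 = 4

4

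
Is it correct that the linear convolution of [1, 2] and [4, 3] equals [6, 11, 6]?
Recompute linear convolution of [1, 2] and [4, 3]: y[0] = 1×4 = 4; y[1] = 1×3 + 2×4 = 11; y[2] = 2×3 = 6 → [4, 11, 6]. Compare to given [6, 11, 6]: they differ at index 0: given 6, correct 4, so answer: No

No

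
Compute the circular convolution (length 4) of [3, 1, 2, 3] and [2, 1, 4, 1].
Use y[k] = Σ_j x[j]·h[(k-j) mod 4]. y[0] = 3×2 + 1×1 + 2×4 + 3×1 = 18; y[1] = 3×1 + 1×2 + 2×1 + 3×4 = 19; y[2] = 3×4 + 1×1 + 2×2 + 3×1 = 20; y[3] = 3×1 + 1×4 + 2×1 + 3×2 = 15. Result: [18, 19, 20, 15]

[18, 19, 20, 15]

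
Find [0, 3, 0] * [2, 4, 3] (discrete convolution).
y[0] = 0×2 = 0; y[1] = 0×4 + 3×2 = 6; y[2] = 0×3 + 3×4 + 0×2 = 12; y[3] = 3×3 + 0×4 = 9; y[4] = 0×3 = 0

[0, 6, 12, 9, 0]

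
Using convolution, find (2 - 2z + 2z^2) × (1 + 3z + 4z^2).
Ascending coefficients: a = [2, -2, 2], b = [1, 3, 4]. c[0] = 2×1 = 2; c[1] = 2×3 + -2×1 = 4; c[2] = 2×4 + -2×3 + 2×1 = 4; c[3] = -2×4 + 2×3 = -2; c[4] = 2×4 = 8. Result coefficients: [2, 4, 4, -2, 8] → 2 + 4z + 4z^2 - 2z^3 + 8z^4

2 + 4z + 4z^2 - 2z^3 + 8z^4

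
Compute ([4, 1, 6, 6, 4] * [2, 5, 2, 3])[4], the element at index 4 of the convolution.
Use y[k] = Σ_i a[i]·b[k-i] at k=4. y[4] = 1×3 + 6×2 + 6×5 + 4×2 = 53

53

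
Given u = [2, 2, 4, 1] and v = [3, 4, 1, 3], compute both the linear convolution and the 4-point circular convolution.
Linear: y_lin[0] = 2×3 = 6; y_lin[1] = 2×4 + 2×3 = 14; y_lin[2] = 2×1 + 2×4 + 4×3 = 22; y_lin[3] = 2×3 + 2×1 + 4×4 + 1×3 = 27; y_lin[4] = 2×3 + 4×1 + 1×4 = 14; y_lin[5] = 4×3 + 1×1 = 13; y_lin[6] = 1×3 = 3 → [6, 14, 22, 27, 14, 13, 3]. Circular (length 4): y[0] = 2×3 + 2×3 + 4×1 + 1×4 = 20; y[1] = 2×4 + 2×3 + 4×3 + 1×1 = 27; y[2] = 2×1 + 2×4 + 4×3 + 1×3 = 25; y[3] = 2×3 + 2×1 + 4×4 + 1×3 = 27 → [20, 27, 25, 27]

Linear: [6, 14, 22, 27, 14, 13, 3], Circular: [20, 27, 25, 27]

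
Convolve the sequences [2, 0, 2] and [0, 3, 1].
y[0] = 2×0 = 0; y[1] = 2×3 + 0×0 = 6; y[2] = 2×1 + 0×3 + 2×0 = 2; y[3] = 0×1 + 2×3 = 6; y[4] = 2×1 = 2

[0, 6, 2, 6, 2]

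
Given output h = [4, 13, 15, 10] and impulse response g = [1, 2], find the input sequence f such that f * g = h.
Deconvolve h=[4, 13, 15, 10] by g=[1, 2]. Since g[0]=1, solve forward: f[0] = h[0] / 1 = 4; f[1] = (h[1] - 4×2) / 1 = 5; f[2] = (h[2] - 5×2) / 1 = 5. So f = [4, 5, 5]. Check by forward convolution: h[0] = 4×1 = 4; h[1] = 4×2 + 5×1 = 13; h[2] = 5×2 + 5×1 = 15; h[3] = 5×2 = 10

[4, 5, 5]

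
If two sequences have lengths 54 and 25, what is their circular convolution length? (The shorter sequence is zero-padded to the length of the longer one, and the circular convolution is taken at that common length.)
Circular convolution (zero-padding the shorter input) has length max(m, n) = max(54, 25) = 54

54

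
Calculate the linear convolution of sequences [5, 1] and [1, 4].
y[0] = 5×1 = 5; y[1] = 5×4 + 1×1 = 21; y[2] = 1×4 = 4

[5, 21, 4]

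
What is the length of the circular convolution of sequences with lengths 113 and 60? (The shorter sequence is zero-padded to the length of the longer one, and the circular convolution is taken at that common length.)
Circular convolution (zero-padding the shorter input) has length max(m, n) = max(113, 60) = 113

113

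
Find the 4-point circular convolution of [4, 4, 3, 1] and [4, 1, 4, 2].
Use y[k] = Σ_j x[j]·h[(k-j) mod 4]. y[0] = 4×4 + 4×2 + 3×4 + 1×1 = 37; y[1] = 4×1 + 4×4 + 3×2 + 1×4 = 30; y[2] = 4×4 + 4×1 + 3×4 + 1×2 = 34; y[3] = 4×2 + 4×4 + 3×1 + 1×4 = 31. Result: [37, 30, 34, 31]

[37, 30, 34, 31]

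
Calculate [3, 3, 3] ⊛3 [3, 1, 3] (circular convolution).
Use y[k] = Σ_j a[j]·b[(k-j) mod 3]. y[0] = 3×3 + 3×3 + 3×1 = 21; y[1] = 3×1 + 3×3 + 3×3 = 21; y[2] = 3×3 + 3×1 + 3×3 = 21. Result: [21, 21, 21]

[21, 21, 21]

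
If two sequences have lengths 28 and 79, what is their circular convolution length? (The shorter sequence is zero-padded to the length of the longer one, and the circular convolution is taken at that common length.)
Circular convolution (zero-padding the shorter input) has length max(m, n) = max(28, 79) = 79

79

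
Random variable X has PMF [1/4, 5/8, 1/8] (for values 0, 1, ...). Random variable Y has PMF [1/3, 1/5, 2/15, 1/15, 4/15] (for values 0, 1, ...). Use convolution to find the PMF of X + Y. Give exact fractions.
P(X+Y=k) = Σ_i P(X=i)·P(Y=k-i) — a convolution of [1/4, 5/8, 1/8] and [1/3, 1/5, 2/15, 1/15, 4/15]. P(X+Y=0) = (1/4)×(1/3) = 1/12; P(X+Y=1) = (1/4)×(1/5) + (5/8)×(1/3) = 1/20 + 5/24 = 31/120; P(X+Y=2) = (1/4)×(2/15) + (5/8)×(1/5) + (1/8)×(1/3) = 1/30 + 1/8 + 1/24 = 1/5; P(X+Y=3) = (1/4)×(1/15) + (5/8)×(2/15) + (1/8)×(1/5) = 1/60 + 1/12 + 1/40 = 1/8; P(X+Y=4) = (1/4)×(4/15) + (5/8)×(1/15) + (1/8)×(2/15) = 1/15 + 1/24 + 1/60 = 1/8; P(X+Y=5) = (5/8)×(4/15) + (1/8)×(1/15) = 1/6 + 1/120 = 7/40; P(X+Y=6) = (1/8)×(4/15) = 1/30. PMF: [1/12, 31/120, 1/5, 1/8, 1/8, 7/40, 1/30] (sums to 1 ✓)

[1/12, 31/120, 1/5, 1/8, 1/8, 7/40, 1/30]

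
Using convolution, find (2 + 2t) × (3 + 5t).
Ascending coefficients: a = [2, 2], b = [3, 5]. c[0] = 2×3 = 6; c[1] = 2×5 + 2×3 = 16; c[2] = 2×5 = 10. Result coefficients: [6, 16, 10] → 6 + 16t + 10t^2

6 + 16t + 10t^2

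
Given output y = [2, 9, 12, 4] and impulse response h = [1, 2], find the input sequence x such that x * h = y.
Deconvolve y=[2, 9, 12, 4] by h=[1, 2]. Since h[0]=1, solve forward: x[0] = y[0] / 1 = 2; x[1] = (y[1] - 2×2) / 1 = 5; x[2] = (y[2] - 5×2) / 1 = 2. So x = [2, 5, 2]. Check by forward convolution: y[0] = 2×1 = 2; y[1] = 2×2 + 5×1 = 9; y[2] = 5×2 + 2×1 = 12; y[3] = 2×2 = 4

[2, 5, 2]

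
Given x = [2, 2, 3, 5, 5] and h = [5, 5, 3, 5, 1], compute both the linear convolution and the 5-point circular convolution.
Linear: y_lin[0] = 2×5 = 10; y_lin[1] = 2×5 + 2×5 = 20; y_lin[2] = 2×3 + 2×5 + 3×5 = 31; y_lin[3] = 2×5 + 2×3 + 3×5 + 5×5 = 56; y_lin[4] = 2×1 + 2×5 + 3×3 + 5×5 + 5×5 = 71; y_lin[5] = 2×1 + 3×5 + 5×3 + 5×5 = 57; y_lin[6] = 3×1 + 5×5 + 5×3 = 43; y_lin[7] = 5×1 + 5×5 = 30; y_lin[8] = 5×1 = 5 → [10, 20, 31, 56, 71, 57, 43, 30, 5]. Circular (length 5): y[0] = 2×5 + 2×1 + 3×5 + 5×3 + 5×5 = 67; y[1] = 2×5 + 2×5 + 3×1 + 5×5 + 5×3 = 63; y[2] = 2×3 + 2×5 + 3×5 + 5×1 + 5×5 = 61; y[3] = 2×5 + 2×3 + 3×5 + 5×5 + 5×1 = 61; y[4] = 2×1 + 2×5 + 3×3 + 5×5 + 5×5 = 71 → [67, 63, 61, 61, 71]

Linear: [10, 20, 31, 56, 71, 57, 43, 30, 5], Circular: [67, 63, 61, 61, 71]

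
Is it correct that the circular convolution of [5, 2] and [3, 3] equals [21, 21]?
Recompute circular convolution of [5, 2] and [3, 3]: y[0] = 5×3 + 2×3 = 21; y[1] = 5×3 + 2×3 = 21 → [21, 21]. Given [21, 21] matches, so answer: Yes

Yes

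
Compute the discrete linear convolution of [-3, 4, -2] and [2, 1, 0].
y[0] = -3×2 = -6; y[1] = -3×1 + 4×2 = 5; y[2] = -3×0 + 4×1 + -2×2 = 0; y[3] = 4×0 + -2×1 = -2; y[4] = -2×0 = 0

[-6, 5, 0, -2, 0]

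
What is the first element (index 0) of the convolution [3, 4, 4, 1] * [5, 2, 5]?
Use y[k] = Σ_i a[i]·b[k-i] at k=0. y[0] = 3×5 = 15

15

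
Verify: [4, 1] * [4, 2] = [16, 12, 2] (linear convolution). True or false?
Recompute linear convolution of [4, 1] and [4, 2]: y[0] = 4×4 = 16; y[1] = 4×2 + 1×4 = 12; y[2] = 1×2 = 2 → [16, 12, 2]. Given [16, 12, 2] matches, so answer: Yes

Yes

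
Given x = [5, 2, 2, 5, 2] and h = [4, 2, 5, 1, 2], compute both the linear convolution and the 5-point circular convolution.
Linear: y_lin[0] = 5×4 = 20; y_lin[1] = 5×2 + 2×4 = 18; y_lin[2] = 5×5 + 2×2 + 2×4 = 37; y_lin[3] = 5×1 + 2×5 + 2×2 + 5×4 = 39; y_lin[4] = 5×2 + 2×1 + 2×5 + 5×2 + 2×4 = 40; y_lin[5] = 2×2 + 2×1 + 5×5 + 2×2 = 35; y_lin[6] = 2×2 + 5×1 + 2×5 = 19; y_lin[7] = 5×2 + 2×1 = 12; y_lin[8] = 2×2 = 4 → [20, 18, 37, 39, 40, 35, 19, 12, 4]. Circular (length 5): y[0] = 5×4 + 2×2 + 2×1 + 5×5 + 2×2 = 55; y[1] = 5×2 + 2×4 + 2×2 + 5×1 + 2×5 = 37; y[2] = 5×5 + 2×2 + 2×4 + 5×2 + 2×1 = 49; y[3] = 5×1 + 2×5 + 2×2 + 5×4 + 2×2 = 43; y[4] = 5×2 + 2×1 + 2×5 + 5×2 + 2×4 = 40 → [55, 37, 49, 43, 40]

Linear: [20, 18, 37, 39, 40, 35, 19, 12, 4], Circular: [55, 37, 49, 43, 40]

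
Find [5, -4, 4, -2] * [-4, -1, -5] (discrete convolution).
y[0] = 5×-4 = -20; y[1] = 5×-1 + -4×-4 = 11; y[2] = 5×-5 + -4×-1 + 4×-4 = -37; y[3] = -4×-5 + 4×-1 + -2×-4 = 24; y[4] = 4×-5 + -2×-1 = -18; y[5] = -2×-5 = 10

[-20, 11, -37, 24, -18, 10]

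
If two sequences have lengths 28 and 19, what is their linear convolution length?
Linear/full convolution length: m + n - 1 = 28 + 19 - 1 = 46

46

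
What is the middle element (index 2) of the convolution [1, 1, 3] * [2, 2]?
Use y[k] = Σ_i a[i]·b[k-i] at k=2. y[2] = 1×2 + 3×2 = 8

8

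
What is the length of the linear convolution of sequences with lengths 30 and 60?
Linear/full convolution length: m + n - 1 = 30 + 60 - 1 = 89

89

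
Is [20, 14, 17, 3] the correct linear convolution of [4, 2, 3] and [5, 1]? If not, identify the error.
Recompute linear convolution of [4, 2, 3] and [5, 1]: y[0] = 4×5 = 20; y[1] = 4×1 + 2×5 = 14; y[2] = 2×1 + 3×5 = 17; y[3] = 3×1 = 3 → [20, 14, 17, 3]. Given [20, 14, 17, 3] matches, so answer: Yes

Yes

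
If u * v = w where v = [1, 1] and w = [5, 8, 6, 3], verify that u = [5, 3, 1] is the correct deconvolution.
Forward-compute [5, 3, 1] * [1, 1]: w[0] = 5×1 = 5; w[1] = 5×1 + 3×1 = 8; w[2] = 3×1 + 1×1 = 4; w[3] = 1×1 = 1 → [5, 8, 4, 1]. Does not match given w = [5, 8, 6, 3].

Not verified. [5, 3, 1] * [1, 1] = [5, 8, 4, 1], which differs from [5, 8, 6, 3] at index 2.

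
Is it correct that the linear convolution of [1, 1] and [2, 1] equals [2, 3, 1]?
Recompute linear convolution of [1, 1] and [2, 1]: y[0] = 1×2 = 2; y[1] = 1×1 + 1×2 = 3; y[2] = 1×1 = 1 → [2, 3, 1]. Given [2, 3, 1] matches, so answer: Yes

Yes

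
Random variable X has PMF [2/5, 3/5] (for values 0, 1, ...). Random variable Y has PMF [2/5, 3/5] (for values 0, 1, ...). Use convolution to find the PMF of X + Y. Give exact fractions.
P(X+Y=k) = Σ_i P(X=i)·P(Y=k-i) — a convolution of [2/5, 3/5] and [2/5, 3/5]. P(X+Y=0) = (2/5)×(2/5) = 4/25; P(X+Y=1) = (2/5)×(3/5) + (3/5)×(2/5) = 6/25 + 6/25 = 12/25; P(X+Y=2) = (3/5)×(3/5) = 9/25. PMF: [4/25, 12/25, 9/25] (sums to 1 ✓)

[4/25, 12/25, 9/25]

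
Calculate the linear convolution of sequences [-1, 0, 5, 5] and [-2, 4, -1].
y[0] = -1×-2 = 2; y[1] = -1×4 + 0×-2 = -4; y[2] = -1×-1 + 0×4 + 5×-2 = -9; y[3] = 0×-1 + 5×4 + 5×-2 = 10; y[4] = 5×-1 + 5×4 = 15; y[5] = 5×-1 = -5

[2, -4, -9, 10, 15, -5]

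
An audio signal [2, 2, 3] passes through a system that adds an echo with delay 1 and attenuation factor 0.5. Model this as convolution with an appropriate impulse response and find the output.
Direct-path + delayed-attenuated-path model → impulse response h = [1, 0.5] (1 at lag 0, 0.5 at lag 1). Output y[n] = x[n] + 0.5·x[n - 1] (with x[n] = 0 outside 0..2): y[0] = 2 + 0.5×0 = 2; y[1] = 2 + 0.5×2 = 3.0; y[2] = 3 + 0.5×2 = 4.0; y[3] = 0 + 0.5×3 = 1.5. So y = [2, 3.0, 4.0, 1.5]

[2, 3.0, 4.0, 1.5]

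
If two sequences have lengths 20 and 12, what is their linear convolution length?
Linear/full convolution length: m + n - 1 = 20 + 12 - 1 = 31

31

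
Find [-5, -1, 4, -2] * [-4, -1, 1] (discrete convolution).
y[0] = -5×-4 = 20; y[1] = -5×-1 + -1×-4 = 9; y[2] = -5×1 + -1×-1 + 4×-4 = -20; y[3] = -1×1 + 4×-1 + -2×-4 = 3; y[4] = 4×1 + -2×-1 = 6; y[5] = -2×1 = -2

[20, 9, -20, 3, 6, -2]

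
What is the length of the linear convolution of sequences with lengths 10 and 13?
Linear/full convolution length: m + n - 1 = 10 + 13 - 1 = 22

22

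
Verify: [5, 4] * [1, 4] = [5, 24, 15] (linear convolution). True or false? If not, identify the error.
Recompute linear convolution of [5, 4] and [1, 4]: y[0] = 5×1 = 5; y[1] = 5×4 + 4×1 = 24; y[2] = 4×4 = 16 → [5, 24, 16]. Compare to given [5, 24, 15]: they differ at index 2: given 15, correct 16, so answer: No

No. Error at index 2: given 15, correct 16.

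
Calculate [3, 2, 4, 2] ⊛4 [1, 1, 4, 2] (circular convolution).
Use y[k] = Σ_j a[j]·b[(k-j) mod 4]. y[0] = 3×1 + 2×2 + 4×4 + 2×1 = 25; y[1] = 3×1 + 2×1 + 4×2 + 2×4 = 21; y[2] = 3×4 + 2×1 + 4×1 + 2×2 = 22; y[3] = 3×2 + 2×4 + 4×1 + 2×1 = 20. Result: [25, 21, 22, 20]

[25, 21, 22, 20]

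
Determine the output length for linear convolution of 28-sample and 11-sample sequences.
Linear/full convolution length: m + n - 1 = 28 + 11 - 1 = 38

38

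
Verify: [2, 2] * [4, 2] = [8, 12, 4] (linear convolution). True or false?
Recompute linear convolution of [2, 2] and [4, 2]: y[0] = 2×4 = 8; y[1] = 2×2 + 2×4 = 12; y[2] = 2×2 = 4 → [8, 12, 4]. Given [8, 12, 4] matches, so answer: Yes

Yes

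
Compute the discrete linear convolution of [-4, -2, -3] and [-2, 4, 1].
y[0] = -4×-2 = 8; y[1] = -4×4 + -2×-2 = -12; y[2] = -4×1 + -2×4 + -3×-2 = -6; y[3] = -2×1 + -3×4 = -14; y[4] = -3×1 = -3

[8, -12, -6, -14, -3]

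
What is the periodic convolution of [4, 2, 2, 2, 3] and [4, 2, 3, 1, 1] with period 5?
Use y[k] = Σ_j s[j]·t[(k-j) mod 5]. y[0] = 4×4 + 2×1 + 2×1 + 2×3 + 3×2 = 32; y[1] = 4×2 + 2×4 + 2×1 + 2×1 + 3×3 = 29; y[2] = 4×3 + 2×2 + 2×4 + 2×1 + 3×1 = 29; y[3] = 4×1 + 2×3 + 2×2 + 2×4 + 3×1 = 25; y[4] = 4×1 + 2×1 + 2×3 + 2×2 + 3×4 = 28. Result: [32, 29, 29, 25, 28]

[32, 29, 29, 25, 28]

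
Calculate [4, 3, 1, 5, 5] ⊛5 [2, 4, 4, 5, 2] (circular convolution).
Use y[k] = Σ_j x[j]·h[(k-j) mod 5]. y[0] = 4×2 + 3×2 + 1×5 + 5×4 + 5×4 = 59; y[1] = 4×4 + 3×2 + 1×2 + 5×5 + 5×4 = 69; y[2] = 4×4 + 3×4 + 1×2 + 5×2 + 5×5 = 65; y[3] = 4×5 + 3×4 + 1×4 + 5×2 + 5×2 = 56; y[4] = 4×2 + 3×5 + 1×4 + 5×4 + 5×2 = 57. Result: [59, 69, 65, 56, 57]

[59, 69, 65, 56, 57]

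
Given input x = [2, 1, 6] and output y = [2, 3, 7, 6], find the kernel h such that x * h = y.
Output length 4 = len(x) + len(h) - 1 ⇒ len(h) = 2. Solve h forward using h[k] = (y[k] - Σ_{i≥1} x[i]·h[k-i]) / x[0]: h[0] = y[0] / x[0] = 2 / 2 = 1; h[1] = (y[1] - 1×1) / x[0] = (3 - 1×1) / 2 = 1. So h = [1, 1]. Forward-check [2, 1, 6] * [1, 1]: y[0] = 2×1 = 2; y[1] = 2×1 + 1×1 = 3; y[2] = 1×1 + 6×1 = 7; y[3] = 6×1 = 6 → [2, 3, 7, 6] ✓

[1, 1]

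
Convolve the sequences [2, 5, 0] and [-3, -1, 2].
y[0] = 2×-3 = -6; y[1] = 2×-1 + 5×-3 = -17; y[2] = 2×2 + 5×-1 + 0×-3 = -1; y[3] = 5×2 + 0×-1 = 10; y[4] = 0×2 = 0

[-6, -17, -1, 10, 0]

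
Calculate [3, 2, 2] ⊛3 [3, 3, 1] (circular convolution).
Use y[k] = Σ_j x[j]·h[(k-j) mod 3]. y[0] = 3×3 + 2×1 + 2×3 = 17; y[1] = 3×3 + 2×3 + 2×1 = 17; y[2] = 3×1 + 2×3 + 2×3 = 15. Result: [17, 17, 15]

[17, 17, 15]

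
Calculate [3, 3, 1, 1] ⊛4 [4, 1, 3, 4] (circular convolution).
Use y[k] = Σ_j u[j]·v[(k-j) mod 4]. y[0] = 3×4 + 3×4 + 1×3 + 1×1 = 28; y[1] = 3×1 + 3×4 + 1×4 + 1×3 = 22; y[2] = 3×3 + 3×1 + 1×4 + 1×4 = 20; y[3] = 3×4 + 3×3 + 1×1 + 1×4 = 26. Result: [28, 22, 20, 26]

[28, 22, 20, 26]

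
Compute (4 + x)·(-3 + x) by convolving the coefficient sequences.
Ascending coefficients: a = [4, 1], b = [-3, 1]. c[0] = 4×-3 = -12; c[1] = 4×1 + 1×-3 = 1; c[2] = 1×1 = 1. Result coefficients: [-12, 1, 1] → -12 + x + x^2

-12 + x + x^2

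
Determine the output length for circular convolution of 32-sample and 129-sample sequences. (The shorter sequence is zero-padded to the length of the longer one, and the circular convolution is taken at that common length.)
Circular convolution (zero-padding the shorter input) has length max(m, n) = max(32, 129) = 129

129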